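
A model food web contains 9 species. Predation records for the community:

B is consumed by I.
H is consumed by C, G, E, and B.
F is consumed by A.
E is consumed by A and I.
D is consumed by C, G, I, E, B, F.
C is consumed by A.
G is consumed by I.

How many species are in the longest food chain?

3 species

One longest chain: D → F → A.
It has 3 species and 2 links.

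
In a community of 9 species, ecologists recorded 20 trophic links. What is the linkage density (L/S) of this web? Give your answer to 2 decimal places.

There are L = 20 links among S = 9 species.
L/S = 20/9 = 2.2222 ≈ 2.22.

L/S = 2.22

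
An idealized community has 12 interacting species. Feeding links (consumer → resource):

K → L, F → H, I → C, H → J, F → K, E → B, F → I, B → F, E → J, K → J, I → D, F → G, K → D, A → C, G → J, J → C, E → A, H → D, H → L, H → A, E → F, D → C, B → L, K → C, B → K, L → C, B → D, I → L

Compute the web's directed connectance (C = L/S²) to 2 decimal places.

C = 0.19

The web has S = 12 species and L = 28 feeding links.
C = L / S² = 28 / 144 = 0.1944 ≈ 0.19.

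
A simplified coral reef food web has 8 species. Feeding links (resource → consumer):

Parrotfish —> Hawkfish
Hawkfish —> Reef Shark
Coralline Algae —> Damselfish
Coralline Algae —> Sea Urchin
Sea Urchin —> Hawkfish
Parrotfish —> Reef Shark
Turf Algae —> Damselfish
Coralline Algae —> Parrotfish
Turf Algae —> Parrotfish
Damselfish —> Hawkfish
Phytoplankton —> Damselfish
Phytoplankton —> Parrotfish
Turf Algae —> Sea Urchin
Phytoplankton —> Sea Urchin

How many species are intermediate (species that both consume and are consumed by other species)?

Intermediate species (has both prey and predators): Sea Urchin, Parrotfish, Damselfish, Hawkfish.
Count: 4.

4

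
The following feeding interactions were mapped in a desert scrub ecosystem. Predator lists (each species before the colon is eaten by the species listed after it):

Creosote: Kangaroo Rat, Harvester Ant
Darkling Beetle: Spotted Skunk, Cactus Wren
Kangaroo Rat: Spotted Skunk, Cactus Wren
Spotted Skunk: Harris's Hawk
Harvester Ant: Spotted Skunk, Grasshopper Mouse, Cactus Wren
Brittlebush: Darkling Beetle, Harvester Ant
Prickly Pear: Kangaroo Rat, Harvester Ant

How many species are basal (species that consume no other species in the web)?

Basal species (no prey listed): Brittlebush, Creosote, Prickly Pear.
Count: 3.

3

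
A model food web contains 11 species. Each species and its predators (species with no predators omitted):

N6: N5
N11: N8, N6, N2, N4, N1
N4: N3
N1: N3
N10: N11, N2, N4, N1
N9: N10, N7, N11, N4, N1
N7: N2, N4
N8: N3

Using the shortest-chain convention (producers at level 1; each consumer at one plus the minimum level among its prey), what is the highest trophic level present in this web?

Producers (level 1): N9.
Following each consumer down to its lowest-level prey: N9 → N11 → N6 → N5 (levels 1 through 4).
All prey of N5 (N6 3) are at level 3 or above, so N5 is at level 1 + 3 = 4.
Every consumer has at least one prey at level 3 or below, so none exceeds level 4.

4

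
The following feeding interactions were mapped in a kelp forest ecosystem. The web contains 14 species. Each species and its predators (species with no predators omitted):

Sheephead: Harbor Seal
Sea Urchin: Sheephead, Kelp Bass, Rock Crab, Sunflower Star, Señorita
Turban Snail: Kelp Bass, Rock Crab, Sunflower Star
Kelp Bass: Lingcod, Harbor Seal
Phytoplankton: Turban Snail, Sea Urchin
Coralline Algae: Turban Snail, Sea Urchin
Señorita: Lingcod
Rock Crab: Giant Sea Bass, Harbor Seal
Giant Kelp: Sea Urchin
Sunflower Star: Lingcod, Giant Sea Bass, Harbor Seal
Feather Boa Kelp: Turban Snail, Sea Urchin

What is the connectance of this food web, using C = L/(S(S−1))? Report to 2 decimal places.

The web has S = 14 species and L = 24 feeding links.
C = L / (S(S−1)) = 24 / 182 = 0.1319 ≈ 0.13.

C = 0.13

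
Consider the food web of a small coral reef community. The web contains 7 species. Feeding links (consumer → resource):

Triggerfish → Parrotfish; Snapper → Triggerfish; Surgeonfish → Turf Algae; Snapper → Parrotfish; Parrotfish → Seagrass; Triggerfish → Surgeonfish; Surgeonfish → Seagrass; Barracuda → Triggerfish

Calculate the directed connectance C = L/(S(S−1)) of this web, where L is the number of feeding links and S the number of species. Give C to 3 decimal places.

The web has S = 7 species and L = 8 feeding links.
C = L / (S(S−1)) = 8 / 42 = 0.1905 ≈ 0.190.

C = 0.190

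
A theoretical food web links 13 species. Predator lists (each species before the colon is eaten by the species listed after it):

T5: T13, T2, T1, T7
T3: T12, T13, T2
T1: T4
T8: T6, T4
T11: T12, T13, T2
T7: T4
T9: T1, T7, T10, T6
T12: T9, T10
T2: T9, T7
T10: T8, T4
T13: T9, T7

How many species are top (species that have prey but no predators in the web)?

Top species (has prey, but nothing eats it): T6, T4.
Count: 2.

2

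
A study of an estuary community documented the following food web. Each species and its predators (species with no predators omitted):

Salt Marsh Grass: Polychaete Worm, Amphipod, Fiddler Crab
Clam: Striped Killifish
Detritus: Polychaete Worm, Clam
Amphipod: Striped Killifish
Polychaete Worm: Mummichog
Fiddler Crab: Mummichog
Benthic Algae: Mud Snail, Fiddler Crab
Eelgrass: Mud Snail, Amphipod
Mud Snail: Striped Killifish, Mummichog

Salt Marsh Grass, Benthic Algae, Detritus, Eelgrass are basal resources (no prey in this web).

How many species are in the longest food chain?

One longest chain: Detritus → Clam → Striped Killifish.
It has 3 species and 2 links.

3 species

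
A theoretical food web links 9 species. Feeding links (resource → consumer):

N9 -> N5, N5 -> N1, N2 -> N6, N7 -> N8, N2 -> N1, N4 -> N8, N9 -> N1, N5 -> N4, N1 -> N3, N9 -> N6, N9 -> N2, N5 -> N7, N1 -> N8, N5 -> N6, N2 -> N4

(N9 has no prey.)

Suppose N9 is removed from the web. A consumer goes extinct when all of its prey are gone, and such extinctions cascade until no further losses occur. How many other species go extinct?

Remove N9.
Round 1: N2 (all prey gone), N5 (all prey gone) → extinct.
Round 2: N1 (all prey gone), N6 (all prey gone), N4 (all prey gone), N7 (all prey gone) → extinct.
Round 3: N8 (all prey gone), N3 (all prey gone) → extinct.
No further losses. Total secondary extinctions: 8.

8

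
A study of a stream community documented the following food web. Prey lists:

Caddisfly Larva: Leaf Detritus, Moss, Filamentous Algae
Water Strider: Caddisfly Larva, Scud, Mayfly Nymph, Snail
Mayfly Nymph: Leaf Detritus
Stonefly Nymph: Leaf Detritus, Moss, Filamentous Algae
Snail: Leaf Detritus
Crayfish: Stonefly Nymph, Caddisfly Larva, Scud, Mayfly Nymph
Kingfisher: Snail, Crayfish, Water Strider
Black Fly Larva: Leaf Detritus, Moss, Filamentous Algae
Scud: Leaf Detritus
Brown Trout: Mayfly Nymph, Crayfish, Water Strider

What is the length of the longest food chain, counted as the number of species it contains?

4 species

One longest chain: Leaf Detritus → Stonefly Nymph → Crayfish → Kingfisher.
It has 4 species and 3 links.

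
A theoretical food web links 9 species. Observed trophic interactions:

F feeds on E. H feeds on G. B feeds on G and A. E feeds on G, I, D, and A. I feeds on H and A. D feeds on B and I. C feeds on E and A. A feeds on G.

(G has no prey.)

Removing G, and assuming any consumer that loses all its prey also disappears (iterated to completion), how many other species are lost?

Remove G.
Round 1: H (all prey gone), A (all prey gone) → extinct.
Round 2: B (all prey gone), I (all prey gone) → extinct.
Round 3: D (all prey gone) → extinct.
Round 4: E (all prey gone) → extinct.
Round 5: F (all prey gone), C (all prey gone) → extinct.
No further losses. Total secondary extinctions: 8.

8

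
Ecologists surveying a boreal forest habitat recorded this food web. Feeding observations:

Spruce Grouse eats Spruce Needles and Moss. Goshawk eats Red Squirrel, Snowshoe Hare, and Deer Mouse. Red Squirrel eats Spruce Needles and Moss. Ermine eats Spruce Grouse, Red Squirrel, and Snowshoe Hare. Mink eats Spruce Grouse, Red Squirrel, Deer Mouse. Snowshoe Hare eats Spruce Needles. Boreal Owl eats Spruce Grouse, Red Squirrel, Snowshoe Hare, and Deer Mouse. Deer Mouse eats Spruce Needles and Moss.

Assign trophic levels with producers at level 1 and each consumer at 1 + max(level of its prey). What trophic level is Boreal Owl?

Moss is a producer → level 1.
Red Squirrel eats Moss (level 1); other prey at levels: Spruce Needles 1 → level 2.
Boreal Owl eats Red Squirrel (level 2); other prey at levels: Spruce Grouse 2, Deer Mouse 2, Snowshoe Hare 2 → level 3.

Trophic level 3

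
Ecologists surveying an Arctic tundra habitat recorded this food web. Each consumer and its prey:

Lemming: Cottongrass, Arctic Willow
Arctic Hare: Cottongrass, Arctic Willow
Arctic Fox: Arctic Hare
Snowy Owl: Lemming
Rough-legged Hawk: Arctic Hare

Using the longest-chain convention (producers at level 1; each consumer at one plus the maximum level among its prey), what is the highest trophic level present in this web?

3

Producers (level 1): Cottongrass, Arctic Willow.
Cottongrass → Arctic Hare → Arctic Fox gives Arctic Fox level 3.
No species has a prey at level 3, so no species reaches level 4.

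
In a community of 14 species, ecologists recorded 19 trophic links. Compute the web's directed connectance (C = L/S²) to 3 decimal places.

The web has S = 14 species and L = 19 feeding links.
C = L / S² = 19 / 196 = 0.0969 ≈ 0.097.

C = 0.097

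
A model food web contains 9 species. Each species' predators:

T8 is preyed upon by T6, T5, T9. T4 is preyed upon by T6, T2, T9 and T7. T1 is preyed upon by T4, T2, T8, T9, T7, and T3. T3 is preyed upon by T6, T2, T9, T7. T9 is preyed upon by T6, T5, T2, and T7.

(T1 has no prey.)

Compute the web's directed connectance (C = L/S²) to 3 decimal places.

C = 0.259

The web has S = 9 species and L = 21 feeding links.
C = L / S² = 21 / 81 = 0.2593 ≈ 0.259.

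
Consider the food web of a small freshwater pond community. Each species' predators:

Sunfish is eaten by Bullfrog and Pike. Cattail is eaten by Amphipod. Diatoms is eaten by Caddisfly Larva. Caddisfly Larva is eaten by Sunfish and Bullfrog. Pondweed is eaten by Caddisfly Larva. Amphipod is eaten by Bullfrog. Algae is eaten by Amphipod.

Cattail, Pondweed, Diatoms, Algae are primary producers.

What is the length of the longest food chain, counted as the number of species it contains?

One longest chain: Pondweed → Caddisfly Larva → Sunfish → Bullfrog.
It has 4 species and 3 links.

4 species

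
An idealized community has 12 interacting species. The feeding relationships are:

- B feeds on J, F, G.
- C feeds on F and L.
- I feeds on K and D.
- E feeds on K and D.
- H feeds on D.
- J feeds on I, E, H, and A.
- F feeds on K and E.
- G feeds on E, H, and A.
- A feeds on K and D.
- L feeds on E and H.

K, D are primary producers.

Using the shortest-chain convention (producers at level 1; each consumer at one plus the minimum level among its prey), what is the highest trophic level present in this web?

3

Producers (level 1): K, D.
Following each consumer down to its lowest-level prey: K → F → B (levels 1 through 3).
All prey of B (F 2, G 3, J 3) are at level 2 or above, so B is at level 1 + 2 = 3.
Every consumer has at least one prey at level 2 or below, so none exceeds level 3.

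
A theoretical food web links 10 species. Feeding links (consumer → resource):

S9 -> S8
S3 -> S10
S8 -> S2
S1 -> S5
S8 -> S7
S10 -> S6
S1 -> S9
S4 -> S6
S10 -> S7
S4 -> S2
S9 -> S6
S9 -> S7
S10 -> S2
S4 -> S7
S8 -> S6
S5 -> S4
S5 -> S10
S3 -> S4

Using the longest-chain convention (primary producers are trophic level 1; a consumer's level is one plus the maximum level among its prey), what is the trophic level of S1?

S7 is a producer → level 1.
S4 eats S7 (level 1); other prey at levels: S2 1, S6 1 → level 2.
S5 eats S4 (level 2); other prey at levels: S10 2 → level 3.
S1 eats S5 (level 3); other prey at levels: S9 3 → level 4.

Trophic level 4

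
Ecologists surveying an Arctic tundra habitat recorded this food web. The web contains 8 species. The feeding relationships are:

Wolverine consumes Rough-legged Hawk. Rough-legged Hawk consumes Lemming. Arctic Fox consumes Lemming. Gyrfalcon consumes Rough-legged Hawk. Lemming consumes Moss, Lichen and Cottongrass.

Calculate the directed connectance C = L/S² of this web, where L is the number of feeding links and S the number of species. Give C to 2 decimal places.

C = 0.11

The web has S = 8 species and L = 7 feeding links.
C = L / S² = 7 / 64 = 0.1094 ≈ 0.11.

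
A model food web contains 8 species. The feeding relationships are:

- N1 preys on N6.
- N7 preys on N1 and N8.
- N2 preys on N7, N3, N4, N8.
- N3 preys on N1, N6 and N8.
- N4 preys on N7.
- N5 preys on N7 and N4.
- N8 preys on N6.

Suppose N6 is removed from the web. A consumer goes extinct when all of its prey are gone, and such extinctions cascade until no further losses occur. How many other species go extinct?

7

Remove N6.
Round 1: N1 (all prey gone), N8 (all prey gone) → extinct.
Round 2: N7 (all prey gone), N3 (all prey gone) → extinct.
Round 3: N4 (all prey gone) → extinct.
Round 4: N2 (all prey gone), N5 (all prey gone) → extinct.
No further losses. Total secondary extinctions: 7.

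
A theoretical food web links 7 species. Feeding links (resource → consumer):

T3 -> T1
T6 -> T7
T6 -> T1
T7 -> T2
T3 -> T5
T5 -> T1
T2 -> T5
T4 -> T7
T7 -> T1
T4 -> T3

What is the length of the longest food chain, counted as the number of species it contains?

5 species

One longest chain: T6 → T7 → T2 → T5 → T1.
It has 5 species and 4 links.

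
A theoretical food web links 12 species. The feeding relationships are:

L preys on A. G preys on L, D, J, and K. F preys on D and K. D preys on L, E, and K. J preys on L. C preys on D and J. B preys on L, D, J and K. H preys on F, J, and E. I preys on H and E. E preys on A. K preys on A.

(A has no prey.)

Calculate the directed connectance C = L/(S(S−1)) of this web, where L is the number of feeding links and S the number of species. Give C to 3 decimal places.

C = 0.182

The web has S = 12 species and L = 24 feeding links.
C = L / (S(S−1)) = 24 / 132 = 0.1818 ≈ 0.182.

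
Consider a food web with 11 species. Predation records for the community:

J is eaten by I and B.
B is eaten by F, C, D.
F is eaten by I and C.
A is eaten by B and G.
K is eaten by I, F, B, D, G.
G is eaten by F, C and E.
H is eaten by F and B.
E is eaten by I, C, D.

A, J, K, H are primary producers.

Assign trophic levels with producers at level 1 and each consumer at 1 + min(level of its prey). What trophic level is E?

A is a producer → level 1.
G eats A → level 2.
E eats G → level 3.
No prey of E is below level 2, so 3 is the minimum.

Trophic level 3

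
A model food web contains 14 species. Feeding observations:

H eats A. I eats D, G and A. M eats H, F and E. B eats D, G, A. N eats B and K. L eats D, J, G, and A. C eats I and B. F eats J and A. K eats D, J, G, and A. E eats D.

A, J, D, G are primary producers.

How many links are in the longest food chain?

One longest chain: D → E → M.
It has 3 species and 2 links.

2 links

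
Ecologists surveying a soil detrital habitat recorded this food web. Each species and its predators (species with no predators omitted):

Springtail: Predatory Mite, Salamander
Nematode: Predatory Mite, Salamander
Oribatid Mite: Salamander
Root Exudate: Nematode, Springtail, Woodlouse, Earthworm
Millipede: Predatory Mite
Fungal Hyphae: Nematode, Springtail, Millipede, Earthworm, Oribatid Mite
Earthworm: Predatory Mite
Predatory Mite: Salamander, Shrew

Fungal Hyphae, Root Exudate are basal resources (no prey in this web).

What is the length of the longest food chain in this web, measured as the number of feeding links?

One longest chain: Fungal Hyphae → Nematode → Predatory Mite → Salamander.
It has 4 species and 3 links.

3 links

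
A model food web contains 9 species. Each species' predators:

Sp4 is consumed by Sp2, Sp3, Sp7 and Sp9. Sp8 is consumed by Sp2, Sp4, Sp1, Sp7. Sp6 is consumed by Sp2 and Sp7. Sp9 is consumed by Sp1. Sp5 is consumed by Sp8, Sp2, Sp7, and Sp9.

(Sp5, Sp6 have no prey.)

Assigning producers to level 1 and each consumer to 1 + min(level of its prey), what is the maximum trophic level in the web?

4

Producers (level 1): Sp5, Sp6.
Following each consumer down to its lowest-level prey: Sp5 → Sp8 → Sp4 → Sp3 (levels 1 through 4).
All prey of Sp3 (Sp4 3) are at level 3 or above, so Sp3 is at level 1 + 3 = 4.
Every consumer has at least one prey at level 3 or below, so none exceeds level 4.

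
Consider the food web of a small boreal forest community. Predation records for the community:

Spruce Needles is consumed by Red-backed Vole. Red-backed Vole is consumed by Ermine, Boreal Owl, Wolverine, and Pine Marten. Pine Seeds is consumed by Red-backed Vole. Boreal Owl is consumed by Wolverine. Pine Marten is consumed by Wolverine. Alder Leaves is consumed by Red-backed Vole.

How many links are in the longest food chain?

3 links

One longest chain: Alder Leaves → Red-backed Vole → Boreal Owl → Wolverine.
It has 4 species and 3 links.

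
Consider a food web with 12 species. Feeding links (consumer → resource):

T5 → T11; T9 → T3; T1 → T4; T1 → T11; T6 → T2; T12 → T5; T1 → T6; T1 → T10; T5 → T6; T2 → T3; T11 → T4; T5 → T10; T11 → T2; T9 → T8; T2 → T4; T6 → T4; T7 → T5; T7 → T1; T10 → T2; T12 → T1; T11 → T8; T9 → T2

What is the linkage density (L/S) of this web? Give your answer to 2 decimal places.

There are L = 22 links among S = 12 species.
L/S = 22/12 = 1.8333 ≈ 1.83.

L/S = 1.83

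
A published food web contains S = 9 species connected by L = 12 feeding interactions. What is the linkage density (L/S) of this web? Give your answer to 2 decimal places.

There are L = 12 links among S = 9 species.
L/S = 12/9 = 1.3333 ≈ 1.33.

L/S = 1.33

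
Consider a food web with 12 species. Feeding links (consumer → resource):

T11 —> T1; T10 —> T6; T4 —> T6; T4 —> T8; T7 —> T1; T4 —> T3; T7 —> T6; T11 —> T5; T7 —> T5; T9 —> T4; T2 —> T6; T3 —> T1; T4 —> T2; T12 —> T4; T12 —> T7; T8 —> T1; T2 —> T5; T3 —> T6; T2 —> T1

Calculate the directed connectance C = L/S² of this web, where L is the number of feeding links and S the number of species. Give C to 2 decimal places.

C = 0.13

The web has S = 12 species and L = 19 feeding links.
C = L / S² = 19 / 144 = 0.1319 ≈ 0.13.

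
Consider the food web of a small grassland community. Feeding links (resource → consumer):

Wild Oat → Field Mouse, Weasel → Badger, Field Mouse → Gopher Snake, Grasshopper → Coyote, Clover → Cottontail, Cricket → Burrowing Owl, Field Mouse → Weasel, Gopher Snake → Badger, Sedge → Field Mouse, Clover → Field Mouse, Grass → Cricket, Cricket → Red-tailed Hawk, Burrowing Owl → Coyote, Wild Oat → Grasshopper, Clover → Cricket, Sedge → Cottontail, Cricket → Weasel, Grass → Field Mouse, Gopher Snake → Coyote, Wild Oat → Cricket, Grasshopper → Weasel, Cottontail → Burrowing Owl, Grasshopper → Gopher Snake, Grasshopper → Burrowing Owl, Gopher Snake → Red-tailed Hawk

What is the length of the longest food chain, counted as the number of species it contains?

One longest chain: Wild Oat → Grasshopper → Gopher Snake → Red-tailed Hawk.
It has 4 species and 3 links.

4 species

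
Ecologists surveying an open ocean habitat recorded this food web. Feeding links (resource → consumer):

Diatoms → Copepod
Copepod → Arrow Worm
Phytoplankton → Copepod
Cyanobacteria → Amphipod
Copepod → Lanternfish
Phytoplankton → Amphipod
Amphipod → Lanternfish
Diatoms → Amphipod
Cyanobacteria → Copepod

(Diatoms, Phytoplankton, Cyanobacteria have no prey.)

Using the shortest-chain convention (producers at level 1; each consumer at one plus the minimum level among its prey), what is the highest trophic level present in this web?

3

Producers (level 1): Diatoms, Phytoplankton, Cyanobacteria.
Following each consumer down to its lowest-level prey: Diatoms → Amphipod → Lanternfish (levels 1 through 3).
All prey of Lanternfish (Amphipod 2, Copepod 2) are at level 2 or above, so Lanternfish is at level 1 + 2 = 3.
Every consumer has at least one prey at level 2 or below, so none exceeds level 3.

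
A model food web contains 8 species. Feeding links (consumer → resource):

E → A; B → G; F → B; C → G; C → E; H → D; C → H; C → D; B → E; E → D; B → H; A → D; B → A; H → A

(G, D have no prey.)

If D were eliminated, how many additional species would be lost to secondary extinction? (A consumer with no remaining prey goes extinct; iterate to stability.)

Remove D.
Round 1: A (all prey gone) → extinct.
Round 2: H (all prey gone), E (all prey gone) → extinct.
No further losses. Total secondary extinctions: 3.

3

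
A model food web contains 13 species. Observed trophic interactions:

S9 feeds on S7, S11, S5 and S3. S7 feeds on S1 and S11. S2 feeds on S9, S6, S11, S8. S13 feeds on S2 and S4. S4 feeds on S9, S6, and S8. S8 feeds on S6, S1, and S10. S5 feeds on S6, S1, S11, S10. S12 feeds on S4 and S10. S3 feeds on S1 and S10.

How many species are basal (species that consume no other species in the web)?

4

Basal species (no prey listed): S11, S6, S10, S1.
Count: 4.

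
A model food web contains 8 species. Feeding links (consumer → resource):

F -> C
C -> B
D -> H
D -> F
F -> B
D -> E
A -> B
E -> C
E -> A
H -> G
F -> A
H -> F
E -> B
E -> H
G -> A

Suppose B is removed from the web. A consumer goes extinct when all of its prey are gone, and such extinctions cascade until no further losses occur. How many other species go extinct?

Remove B.
Round 1: C (all prey gone), A (all prey gone) → extinct.
Round 2: F (all prey gone), G (all prey gone) → extinct.
Round 3: H (all prey gone) → extinct.
Round 4: E (all prey gone) → extinct.
Round 5: D (all prey gone) → extinct.
No further losses. Total secondary extinctions: 7.

7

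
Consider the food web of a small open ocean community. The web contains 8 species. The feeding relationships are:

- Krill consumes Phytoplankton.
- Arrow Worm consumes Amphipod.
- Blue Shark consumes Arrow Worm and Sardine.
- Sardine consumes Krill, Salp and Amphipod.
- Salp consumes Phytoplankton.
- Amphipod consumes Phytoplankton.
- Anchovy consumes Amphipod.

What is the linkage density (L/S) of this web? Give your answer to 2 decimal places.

L/S = 1.25

There are L = 10 links among S = 8 species.
L/S = 10/8 = 1.2500 ≈ 1.25.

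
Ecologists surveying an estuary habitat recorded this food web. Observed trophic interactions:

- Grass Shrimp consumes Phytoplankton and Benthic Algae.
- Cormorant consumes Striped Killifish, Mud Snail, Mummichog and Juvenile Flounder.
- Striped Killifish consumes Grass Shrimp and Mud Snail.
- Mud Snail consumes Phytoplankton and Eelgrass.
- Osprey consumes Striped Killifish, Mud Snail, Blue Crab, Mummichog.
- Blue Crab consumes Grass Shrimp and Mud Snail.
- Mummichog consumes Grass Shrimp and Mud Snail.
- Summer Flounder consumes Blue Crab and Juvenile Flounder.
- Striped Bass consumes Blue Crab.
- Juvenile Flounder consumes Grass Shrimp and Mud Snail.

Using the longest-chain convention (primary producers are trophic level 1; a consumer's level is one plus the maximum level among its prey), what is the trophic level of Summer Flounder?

Benthic Algae is a producer → level 1.
Grass Shrimp eats Benthic Algae (level 1); other prey at levels: Phytoplankton 1 → level 2.
Juvenile Flounder eats Grass Shrimp (level 2); other prey at levels: Mud Snail 2 → level 3.
Summer Flounder eats Juvenile Flounder (level 3); other prey at levels: Blue Crab 3 → level 4.

Trophic level 4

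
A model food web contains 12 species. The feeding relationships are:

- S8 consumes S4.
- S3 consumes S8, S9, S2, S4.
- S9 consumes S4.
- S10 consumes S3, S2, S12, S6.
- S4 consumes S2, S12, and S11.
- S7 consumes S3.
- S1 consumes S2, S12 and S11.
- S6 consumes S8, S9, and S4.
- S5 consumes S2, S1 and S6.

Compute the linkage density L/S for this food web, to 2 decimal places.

There are L = 23 links among S = 12 species.
L/S = 23/12 = 1.9167 ≈ 1.92.

L/S = 1.92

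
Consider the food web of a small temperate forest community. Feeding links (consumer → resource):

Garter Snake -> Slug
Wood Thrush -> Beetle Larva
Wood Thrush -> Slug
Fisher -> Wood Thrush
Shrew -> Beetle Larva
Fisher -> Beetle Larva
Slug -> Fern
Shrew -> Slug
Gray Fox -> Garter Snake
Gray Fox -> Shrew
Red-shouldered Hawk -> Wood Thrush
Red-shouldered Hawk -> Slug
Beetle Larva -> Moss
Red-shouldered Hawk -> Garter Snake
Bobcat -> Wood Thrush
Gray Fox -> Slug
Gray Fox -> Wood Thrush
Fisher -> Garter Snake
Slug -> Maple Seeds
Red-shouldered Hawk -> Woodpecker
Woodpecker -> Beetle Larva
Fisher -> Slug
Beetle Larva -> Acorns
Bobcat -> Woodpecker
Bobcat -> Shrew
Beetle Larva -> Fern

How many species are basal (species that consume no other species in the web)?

Basal species (no prey listed): Moss, Acorns, Maple Seeds, Fern.
Count: 4.

4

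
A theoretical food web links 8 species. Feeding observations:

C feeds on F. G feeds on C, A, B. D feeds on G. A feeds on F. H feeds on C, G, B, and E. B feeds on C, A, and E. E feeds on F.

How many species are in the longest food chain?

One longest chain: F → A → B → G → D.
It has 5 species and 4 links.

5 species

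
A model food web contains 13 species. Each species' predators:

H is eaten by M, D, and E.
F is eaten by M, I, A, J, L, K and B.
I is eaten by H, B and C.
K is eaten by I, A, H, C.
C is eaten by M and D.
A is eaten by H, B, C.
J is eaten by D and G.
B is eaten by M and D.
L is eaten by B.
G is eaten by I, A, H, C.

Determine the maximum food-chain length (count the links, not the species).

5 links

One longest chain: F → J → G → I → B → M.
It has 6 species and 5 links.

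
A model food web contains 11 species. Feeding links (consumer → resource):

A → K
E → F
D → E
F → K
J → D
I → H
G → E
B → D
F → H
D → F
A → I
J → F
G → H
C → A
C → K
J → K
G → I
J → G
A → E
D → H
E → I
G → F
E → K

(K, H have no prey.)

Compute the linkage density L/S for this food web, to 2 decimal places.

There are L = 23 links among S = 11 species.
L/S = 23/11 = 2.0909 ≈ 2.09.

L/S = 2.09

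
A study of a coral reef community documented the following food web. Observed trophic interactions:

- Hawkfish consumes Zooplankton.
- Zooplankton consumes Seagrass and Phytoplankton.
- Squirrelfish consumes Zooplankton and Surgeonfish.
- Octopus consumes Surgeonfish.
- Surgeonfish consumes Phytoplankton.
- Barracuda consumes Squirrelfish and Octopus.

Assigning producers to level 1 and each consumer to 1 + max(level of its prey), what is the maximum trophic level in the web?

Producers (level 1): Seagrass, Phytoplankton.
Phytoplankton → Surgeonfish → Octopus → Barracuda gives Barracuda level 4.
No species has a prey at level 4, so no species reaches level 5.

4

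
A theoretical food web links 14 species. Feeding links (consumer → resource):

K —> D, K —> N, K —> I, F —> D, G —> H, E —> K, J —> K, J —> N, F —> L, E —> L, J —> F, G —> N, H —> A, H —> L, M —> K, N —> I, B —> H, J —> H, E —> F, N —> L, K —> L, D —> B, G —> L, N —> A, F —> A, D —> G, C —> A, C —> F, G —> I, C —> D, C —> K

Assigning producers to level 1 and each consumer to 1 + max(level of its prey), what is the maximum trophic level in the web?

Producers (level 1): L, I, A.
L → N → G → D → K → C gives C level 6.
No species has a prey at level 6, so no species reaches level 7.

6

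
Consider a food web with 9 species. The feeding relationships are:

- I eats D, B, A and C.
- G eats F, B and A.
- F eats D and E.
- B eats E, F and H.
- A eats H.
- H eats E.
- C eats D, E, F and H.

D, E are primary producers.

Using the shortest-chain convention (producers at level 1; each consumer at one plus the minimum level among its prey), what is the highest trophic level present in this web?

Producers (level 1): D, E.
Following each consumer down to its lowest-level prey: D → F → G (levels 1 through 3).
All prey of G (F 2, B 2, A 3) are at level 2 or above, so G is at level 1 + 2 = 3.
Every consumer has at least one prey at level 2 or below, so none exceeds level 3.

3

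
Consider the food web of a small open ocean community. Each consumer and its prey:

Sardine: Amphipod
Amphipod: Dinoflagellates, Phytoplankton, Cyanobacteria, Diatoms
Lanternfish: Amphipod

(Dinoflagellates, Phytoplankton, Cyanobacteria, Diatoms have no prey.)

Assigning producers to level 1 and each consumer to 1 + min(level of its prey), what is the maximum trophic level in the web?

3

Producers (level 1): Dinoflagellates, Phytoplankton, Cyanobacteria, Diatoms.
Following each consumer down to its lowest-level prey: Dinoflagellates → Amphipod → Lanternfish (levels 1 through 3).
All prey of Lanternfish (Amphipod 2) are at level 2 or above, so Lanternfish is at level 1 + 2 = 3.
Every consumer has at least one prey at level 2 or below, so none exceeds level 3.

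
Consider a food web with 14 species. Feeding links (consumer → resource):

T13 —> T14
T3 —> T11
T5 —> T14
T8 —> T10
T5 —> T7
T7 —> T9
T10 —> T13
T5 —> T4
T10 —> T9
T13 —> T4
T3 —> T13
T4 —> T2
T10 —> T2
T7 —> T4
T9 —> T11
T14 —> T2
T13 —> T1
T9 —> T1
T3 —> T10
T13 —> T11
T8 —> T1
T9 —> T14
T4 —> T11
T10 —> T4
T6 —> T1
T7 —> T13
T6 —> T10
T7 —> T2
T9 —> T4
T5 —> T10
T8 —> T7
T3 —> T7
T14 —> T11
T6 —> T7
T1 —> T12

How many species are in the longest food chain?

One longest chain: T12 → T1 → T9 → T7 → T6.
It has 5 species and 4 links.

5 species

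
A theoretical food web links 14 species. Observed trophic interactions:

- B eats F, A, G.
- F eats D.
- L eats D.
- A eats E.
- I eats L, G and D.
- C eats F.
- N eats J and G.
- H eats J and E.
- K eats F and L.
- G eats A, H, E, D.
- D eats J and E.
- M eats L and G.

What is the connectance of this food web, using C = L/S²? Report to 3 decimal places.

C = 0.122

The web has S = 14 species and L = 24 feeding links.
C = L / S² = 24 / 196 = 0.1224 ≈ 0.122.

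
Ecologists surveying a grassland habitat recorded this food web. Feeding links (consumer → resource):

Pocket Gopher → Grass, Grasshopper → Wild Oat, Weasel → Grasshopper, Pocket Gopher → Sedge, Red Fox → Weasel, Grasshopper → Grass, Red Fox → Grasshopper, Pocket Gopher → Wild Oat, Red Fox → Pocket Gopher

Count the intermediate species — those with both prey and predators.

3

Intermediate species (has both prey and predators): Pocket Gopher, Grasshopper, Weasel.
Count: 3.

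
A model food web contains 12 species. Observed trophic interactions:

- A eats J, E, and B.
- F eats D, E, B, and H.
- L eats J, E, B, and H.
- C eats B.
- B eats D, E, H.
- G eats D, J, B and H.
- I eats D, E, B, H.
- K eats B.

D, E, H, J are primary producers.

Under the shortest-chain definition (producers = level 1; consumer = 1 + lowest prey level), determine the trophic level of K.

Trophic level 3

D is a producer → level 1.
B eats D → level 2.
K eats B → level 3.
No prey of K is below level 2, so 3 is the minimum.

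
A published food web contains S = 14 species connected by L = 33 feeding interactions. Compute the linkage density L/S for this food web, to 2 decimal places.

L/S = 2.36

There are L = 33 links among S = 14 species.
L/S = 33/14 = 2.3571 ≈ 2.36.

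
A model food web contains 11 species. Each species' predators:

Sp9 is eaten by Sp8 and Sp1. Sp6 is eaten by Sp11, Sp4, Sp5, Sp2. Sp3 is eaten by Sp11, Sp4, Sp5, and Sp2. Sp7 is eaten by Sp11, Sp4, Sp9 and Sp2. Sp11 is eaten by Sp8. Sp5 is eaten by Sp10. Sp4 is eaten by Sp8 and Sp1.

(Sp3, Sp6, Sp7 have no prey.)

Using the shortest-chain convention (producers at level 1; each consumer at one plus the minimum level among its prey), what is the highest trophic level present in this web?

3

Producers (level 1): Sp3, Sp6, Sp7.
Following each consumer down to its lowest-level prey: Sp3 → Sp5 → Sp10 (levels 1 through 3).
All prey of Sp10 (Sp5 2) are at level 2 or above, so Sp10 is at level 1 + 2 = 3.
Every consumer has at least one prey at level 2 or below, so none exceeds level 3.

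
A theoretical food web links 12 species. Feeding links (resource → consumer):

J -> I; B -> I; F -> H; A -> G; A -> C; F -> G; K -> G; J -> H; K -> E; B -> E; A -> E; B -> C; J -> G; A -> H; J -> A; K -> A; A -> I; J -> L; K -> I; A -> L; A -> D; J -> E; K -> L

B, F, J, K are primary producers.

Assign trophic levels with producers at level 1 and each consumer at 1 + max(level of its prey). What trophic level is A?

Trophic level 2

J is a producer → level 1.
A eats J (level 1); other prey at levels: K 1 → level 2.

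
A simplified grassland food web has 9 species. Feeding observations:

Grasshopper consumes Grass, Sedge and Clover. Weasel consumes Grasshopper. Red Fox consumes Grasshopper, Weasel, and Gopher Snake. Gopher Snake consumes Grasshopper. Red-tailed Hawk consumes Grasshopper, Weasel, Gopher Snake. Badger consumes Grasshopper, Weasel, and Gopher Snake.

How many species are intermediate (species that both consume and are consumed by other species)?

Intermediate species (has both prey and predators): Grasshopper, Gopher Snake, Weasel.
Count: 3.

3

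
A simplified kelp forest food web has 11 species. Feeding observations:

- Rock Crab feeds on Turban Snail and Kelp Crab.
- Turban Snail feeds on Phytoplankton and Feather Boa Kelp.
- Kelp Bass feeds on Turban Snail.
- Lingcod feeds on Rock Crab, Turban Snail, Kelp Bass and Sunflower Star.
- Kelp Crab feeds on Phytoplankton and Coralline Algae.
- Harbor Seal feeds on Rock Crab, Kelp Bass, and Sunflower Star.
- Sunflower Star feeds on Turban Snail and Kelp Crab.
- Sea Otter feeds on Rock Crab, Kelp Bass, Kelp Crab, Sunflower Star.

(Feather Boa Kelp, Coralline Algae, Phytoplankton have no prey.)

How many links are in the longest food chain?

One longest chain: Feather Boa Kelp → Turban Snail → Kelp Bass → Lingcod.
It has 4 species and 3 links.

3 links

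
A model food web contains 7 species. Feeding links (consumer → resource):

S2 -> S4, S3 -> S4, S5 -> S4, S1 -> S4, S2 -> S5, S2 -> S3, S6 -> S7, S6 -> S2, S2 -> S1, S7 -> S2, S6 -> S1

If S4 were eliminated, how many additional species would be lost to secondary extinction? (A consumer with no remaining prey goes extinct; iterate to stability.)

Remove S4.
Round 1: S1 (all prey gone), S3 (all prey gone), S5 (all prey gone) → extinct.
Round 2: S2 (all prey gone) → extinct.
Round 3: S7 (all prey gone) → extinct.
Round 4: S6 (all prey gone) → extinct.
No further losses. Total secondary extinctions: 6.

6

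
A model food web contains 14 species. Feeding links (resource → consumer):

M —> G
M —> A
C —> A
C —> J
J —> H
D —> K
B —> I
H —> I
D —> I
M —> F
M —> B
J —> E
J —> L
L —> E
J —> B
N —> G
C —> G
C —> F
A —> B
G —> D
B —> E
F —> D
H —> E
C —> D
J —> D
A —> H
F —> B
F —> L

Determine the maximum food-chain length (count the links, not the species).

One longest chain: M → F → B → I.
It has 4 species and 3 links.

3 links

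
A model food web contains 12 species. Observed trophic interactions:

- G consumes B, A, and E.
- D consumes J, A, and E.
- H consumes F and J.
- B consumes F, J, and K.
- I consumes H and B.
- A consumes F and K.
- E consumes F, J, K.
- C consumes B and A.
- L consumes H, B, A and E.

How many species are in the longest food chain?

One longest chain: K → A → D.
It has 3 species and 2 links.

3 species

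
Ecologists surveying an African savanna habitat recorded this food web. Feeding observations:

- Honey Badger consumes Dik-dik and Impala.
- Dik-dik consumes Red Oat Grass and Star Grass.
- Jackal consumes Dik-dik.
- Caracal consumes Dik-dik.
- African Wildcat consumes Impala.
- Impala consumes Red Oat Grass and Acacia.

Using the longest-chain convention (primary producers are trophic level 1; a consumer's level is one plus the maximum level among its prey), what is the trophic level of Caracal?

Star Grass is a producer → level 1.
Dik-dik eats Star Grass (level 1); other prey at levels: Red Oat Grass 1 → level 2.
Caracal eats Dik-dik → level 3.

Trophic level 3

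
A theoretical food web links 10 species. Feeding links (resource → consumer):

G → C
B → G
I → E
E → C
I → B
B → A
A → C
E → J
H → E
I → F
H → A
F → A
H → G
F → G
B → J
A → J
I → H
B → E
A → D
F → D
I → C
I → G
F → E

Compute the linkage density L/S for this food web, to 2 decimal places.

L/S = 2.30

There are L = 23 links among S = 10 species.
L/S = 23/10 = 2.3000 ≈ 2.30.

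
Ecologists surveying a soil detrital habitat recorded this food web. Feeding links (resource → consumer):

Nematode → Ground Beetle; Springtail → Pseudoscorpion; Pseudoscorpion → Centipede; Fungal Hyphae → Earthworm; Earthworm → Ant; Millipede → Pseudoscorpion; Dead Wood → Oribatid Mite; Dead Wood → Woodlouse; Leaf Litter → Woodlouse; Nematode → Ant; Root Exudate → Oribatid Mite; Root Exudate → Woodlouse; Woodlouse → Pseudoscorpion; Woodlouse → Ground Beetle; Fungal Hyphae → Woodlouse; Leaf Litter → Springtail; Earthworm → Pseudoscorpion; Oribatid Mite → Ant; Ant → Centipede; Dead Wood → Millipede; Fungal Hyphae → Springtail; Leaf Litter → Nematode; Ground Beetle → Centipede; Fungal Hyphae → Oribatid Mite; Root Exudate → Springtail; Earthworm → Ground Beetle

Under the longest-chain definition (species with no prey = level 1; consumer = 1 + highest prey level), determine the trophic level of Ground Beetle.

Trophic level 3

Leaf Litter has no prey (basal) → level 1.
Nematode eats Leaf Litter → level 2.
Ground Beetle eats Nematode (level 2); other prey at levels: Earthworm 2, Woodlouse 2 → level 3.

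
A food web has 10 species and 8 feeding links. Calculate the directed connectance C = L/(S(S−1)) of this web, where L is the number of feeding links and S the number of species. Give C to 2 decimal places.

The web has S = 10 species and L = 8 feeding links.
C = L / (S(S−1)) = 8 / 90 = 0.0889 ≈ 0.09.

C = 0.09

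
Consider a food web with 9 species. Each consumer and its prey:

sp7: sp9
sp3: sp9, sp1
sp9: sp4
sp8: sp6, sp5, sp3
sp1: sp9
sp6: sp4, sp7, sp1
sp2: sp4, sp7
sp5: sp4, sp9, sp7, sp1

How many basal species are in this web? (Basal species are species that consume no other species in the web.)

1

Basal species (no prey listed): sp4.
Count: 1.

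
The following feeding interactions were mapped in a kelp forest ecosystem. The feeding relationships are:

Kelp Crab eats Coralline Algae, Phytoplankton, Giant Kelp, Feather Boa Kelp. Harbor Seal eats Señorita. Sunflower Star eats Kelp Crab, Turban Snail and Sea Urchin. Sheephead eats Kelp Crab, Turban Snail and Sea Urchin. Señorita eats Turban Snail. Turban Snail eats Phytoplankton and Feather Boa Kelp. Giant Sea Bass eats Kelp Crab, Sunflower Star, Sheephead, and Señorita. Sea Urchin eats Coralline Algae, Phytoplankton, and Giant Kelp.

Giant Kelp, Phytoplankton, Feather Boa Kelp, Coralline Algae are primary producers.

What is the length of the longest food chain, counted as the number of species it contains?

4 species

One longest chain: Phytoplankton → Turban Snail → Señorita → Giant Sea Bass.
It has 4 species and 3 links.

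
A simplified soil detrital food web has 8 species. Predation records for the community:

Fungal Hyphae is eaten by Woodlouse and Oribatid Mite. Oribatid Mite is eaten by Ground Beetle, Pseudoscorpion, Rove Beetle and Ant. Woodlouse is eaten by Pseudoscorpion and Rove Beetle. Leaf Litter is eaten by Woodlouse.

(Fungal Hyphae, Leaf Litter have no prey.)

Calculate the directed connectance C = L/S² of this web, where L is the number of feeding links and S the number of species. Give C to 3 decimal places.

C = 0.141

The web has S = 8 species and L = 9 feeding links.
C = L / S² = 9 / 64 = 0.1406 ≈ 0.141.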